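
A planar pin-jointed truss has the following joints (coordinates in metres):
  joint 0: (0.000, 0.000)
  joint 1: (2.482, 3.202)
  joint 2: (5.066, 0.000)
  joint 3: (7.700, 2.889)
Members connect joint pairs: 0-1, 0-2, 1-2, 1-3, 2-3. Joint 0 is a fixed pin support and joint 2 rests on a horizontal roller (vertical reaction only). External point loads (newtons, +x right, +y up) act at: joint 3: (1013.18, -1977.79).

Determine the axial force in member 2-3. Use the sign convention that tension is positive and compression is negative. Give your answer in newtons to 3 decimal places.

N=4 nodes, M=5 members, R=3 reactions → 2N=8, M+R=8
member 0 (0-1): L=4.0513, (cx,cy)=(0.6126,0.7904)
member 1 (0-2): L=5.0660, (cx,cy)=(1.0000,0.0000)
member 2 (1-2): L=4.1146, (cx,cy)=(0.6280,-0.7782)
member 3 (1-3): L=5.2274, (cx,cy)=(0.9982,-0.0599)
member 4 (2-3): L=3.9095, (cx,cy)=(0.6737,0.7390)
solve A·x = −loads:
  F[0-1] = +2032.1270 N (tension)
  F[0-2] = -231.7844 N (compression)
  F[1-2] = -2269.7006 N (compression)
  F[1-3] = +2675.1566 N (tension)
  F[2-3] = -2459.6624 N (compression)
  Rx@0 = -1013.1800 N
  Ry@0 = -1606.1145 N
  Ry@2 = +3583.9045 N

-2459.662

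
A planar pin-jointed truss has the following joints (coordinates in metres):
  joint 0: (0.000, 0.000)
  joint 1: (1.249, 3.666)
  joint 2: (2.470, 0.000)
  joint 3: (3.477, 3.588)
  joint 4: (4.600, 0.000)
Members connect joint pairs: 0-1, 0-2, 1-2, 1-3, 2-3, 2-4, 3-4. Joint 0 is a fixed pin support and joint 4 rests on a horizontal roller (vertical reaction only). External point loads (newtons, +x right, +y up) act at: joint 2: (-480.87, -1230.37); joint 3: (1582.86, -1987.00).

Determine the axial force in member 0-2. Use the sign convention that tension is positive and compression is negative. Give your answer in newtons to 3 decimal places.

1040.723

N=5 nodes, M=7 members, R=3 reactions → 2N=10, M+R=10
member 0 (0-1): L=3.8729, (cx,cy)=(0.3225,0.9466)
member 1 (0-2): L=2.4700, (cx,cy)=(1.0000,0.0000)
member 2 (1-2): L=3.8640, (cx,cy)=(0.3160,-0.9488)
member 3 (1-3): L=2.2294, (cx,cy)=(0.9994,-0.0350)
member 4 (2-3): L=3.7266, (cx,cy)=(0.2702,0.9628)
member 5 (2-4): L=2.1300, (cx,cy)=(1.0000,0.0000)
member 6 (3-4): L=3.7596, (cx,cy)=(0.2987,-0.9543)
solve A·x = −loads:
  F[0-1] = +189.9792 N (tension)
  F[0-2] = +1040.7226 N (tension)
  F[1-2] = -194.0643 N (compression)
  F[1-3] = +122.6658 N (tension)
  F[2-3] = +1469.1436 N (tension)
  F[2-4] = +1063.2816 N (tension)
  F[3-4] = -3559.7089 N (compression)
  Rx@0 = -1101.9900 N
  Ry@0 = -179.8288 N
  Ry@4 = +3397.1988 N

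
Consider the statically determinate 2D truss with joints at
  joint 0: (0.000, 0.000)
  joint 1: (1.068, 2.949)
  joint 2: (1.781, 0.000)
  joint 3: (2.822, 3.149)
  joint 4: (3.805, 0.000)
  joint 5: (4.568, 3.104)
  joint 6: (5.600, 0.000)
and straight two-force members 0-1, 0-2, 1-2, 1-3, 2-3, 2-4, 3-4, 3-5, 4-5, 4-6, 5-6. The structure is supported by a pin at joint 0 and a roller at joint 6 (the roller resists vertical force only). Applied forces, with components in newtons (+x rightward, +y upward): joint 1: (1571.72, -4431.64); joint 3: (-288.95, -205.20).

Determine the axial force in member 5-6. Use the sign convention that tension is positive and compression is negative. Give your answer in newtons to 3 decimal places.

N=7 nodes, M=11 members, R=3 reactions → 2N=14, M+R=14
member 0 (0-1): L=3.1364, (cx,cy)=(0.3405,0.9402)
member 1 (0-2): L=1.7810, (cx,cy)=(1.0000,0.0000)
member 2 (1-2): L=3.0340, (cx,cy)=(0.2350,-0.9720)
member 3 (1-3): L=1.7654, (cx,cy)=(0.9936,0.1133)
member 4 (2-3): L=3.3166, (cx,cy)=(0.3139,0.9495)
member 5 (2-4): L=2.0240, (cx,cy)=(1.0000,0.0000)
member 6 (3-4): L=3.2989, (cx,cy)=(0.2980,-0.9546)
member 7 (3-5): L=1.7466, (cx,cy)=(0.9997,-0.0258)
member 8 (4-5): L=3.1964, (cx,cy)=(0.2387,0.9711)
member 9 (4-6): L=1.7950, (cx,cy)=(1.0000,0.0000)
member 10 (5-6): L=3.2711, (cx,cy)=(0.3155,-0.9489)
solve A·x = −loads:
  F[0-1] = -3215.2029 N (compression)
  F[0-2] = +2377.5915 N (tension)
  F[1-2] = -1714.7059 N (compression)
  F[1-3] = -2278.2436 N (compression)
  F[2-3] = +1755.3939 N (tension)
  F[2-4] = +1423.6517 N (tension)
  F[3-4] = -1665.5414 N (compression)
  F[3-5] = -927.6590 N (compression)
  F[4-5] = +1637.2071 N (tension)
  F[4-6] = +536.5401 N (tension)
  F[5-6] = -1700.6349 N (compression)
  Rx@0 = -1282.7700 N
  Ry@0 = +3023.0606 N
  Ry@6 = +1613.7794 N

-1700.635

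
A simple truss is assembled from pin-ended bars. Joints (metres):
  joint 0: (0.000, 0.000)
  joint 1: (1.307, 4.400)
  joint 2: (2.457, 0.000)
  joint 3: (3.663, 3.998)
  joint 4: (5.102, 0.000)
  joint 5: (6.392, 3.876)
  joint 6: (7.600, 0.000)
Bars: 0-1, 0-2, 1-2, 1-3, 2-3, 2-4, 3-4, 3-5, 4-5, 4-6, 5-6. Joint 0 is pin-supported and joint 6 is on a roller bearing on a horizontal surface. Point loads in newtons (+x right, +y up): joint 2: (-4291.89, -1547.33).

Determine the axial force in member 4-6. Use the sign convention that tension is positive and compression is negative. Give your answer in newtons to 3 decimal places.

155.904

N=7 nodes, M=11 members, R=3 reactions → 2N=14, M+R=14
member 0 (0-1): L=4.5900, (cx,cy)=(0.2847,0.9586)
member 1 (0-2): L=2.4570, (cx,cy)=(1.0000,0.0000)
member 2 (1-2): L=4.5478, (cx,cy)=(0.2529,-0.9675)
member 3 (1-3): L=2.3901, (cx,cy)=(0.9858,-0.1682)
member 4 (2-3): L=4.1759, (cx,cy)=(0.2888,0.9574)
member 5 (2-4): L=2.6450, (cx,cy)=(1.0000,0.0000)
member 6 (3-4): L=4.2491, (cx,cy)=(0.3387,-0.9409)
member 7 (3-5): L=2.7317, (cx,cy)=(0.9990,-0.0447)
member 8 (4-5): L=4.0850, (cx,cy)=(0.3158,0.9488)
member 9 (4-6): L=2.4980, (cx,cy)=(1.0000,0.0000)
member 10 (5-6): L=4.0599, (cx,cy)=(0.2975,-0.9547)
solve A·x = −loads:
  F[0-1] = -1092.3138 N (compression)
  F[0-2] = -3980.8553 N (compression)
  F[1-2] = +1190.1999 N (tension)
  F[1-3] = -620.8448 N (compression)
  F[2-3] = +413.4271 N (tension)
  F[2-4] = +492.6031 N (tension)
  F[3-4] = -516.5586 N (compression)
  F[3-5] = -317.9821 N (compression)
  F[4-5] = +512.2459 N (tension)
  F[4-6] = +155.9042 N (tension)
  F[5-6] = -523.9672 N (compression)
  Rx@0 = +4291.8900 N
  Ry@0 = +1047.0945 N
  Ry@6 = +500.2355 N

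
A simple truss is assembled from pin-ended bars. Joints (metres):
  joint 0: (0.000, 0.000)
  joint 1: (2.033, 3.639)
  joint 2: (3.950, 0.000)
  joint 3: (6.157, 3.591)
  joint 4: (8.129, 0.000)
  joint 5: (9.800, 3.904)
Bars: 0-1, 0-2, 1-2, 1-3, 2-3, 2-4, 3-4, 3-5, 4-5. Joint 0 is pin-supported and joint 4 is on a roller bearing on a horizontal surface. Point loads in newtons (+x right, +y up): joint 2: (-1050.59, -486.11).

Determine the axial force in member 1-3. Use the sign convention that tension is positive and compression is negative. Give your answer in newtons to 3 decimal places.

N=6 nodes, M=9 members, R=3 reactions → 2N=12, M+R=12
member 0 (0-1): L=4.1684, (cx,cy)=(0.4877,0.8730)
member 1 (0-2): L=3.9500, (cx,cy)=(1.0000,0.0000)
member 2 (1-2): L=4.1131, (cx,cy)=(0.4661,-0.8847)
member 3 (1-3): L=4.1243, (cx,cy)=(0.9999,-0.0116)
member 4 (2-3): L=4.2150, (cx,cy)=(0.5236,0.8520)
member 5 (2-4): L=4.1790, (cx,cy)=(1.0000,0.0000)
member 6 (3-4): L=4.0968, (cx,cy)=(0.4813,-0.8765)
member 7 (3-5): L=3.6564, (cx,cy)=(0.9963,0.0856)
member 8 (4-5): L=4.2466, (cx,cy)=(0.3935,0.9193)
solve A·x = −loads:
  F[0-1] = -286.2564 N (compression)
  F[0-2] = -910.9772 N (compression)
  F[1-2] = +286.0474 N (tension)
  F[1-3] = -272.9514 N (compression)
  F[2-3] = +273.5238 N (tension)
  F[2-4] = +129.7138 N (tension)
  F[3-4] = -269.4807 N (compression)
  F[3-5] = -0.0000 N (compression)
  F[4-5] = +0.0000 N (tension)
  Rx@0 = +1050.5900 N
  Ry@0 = +249.9020 N
  Ry@4 = +236.2080 N

-272.951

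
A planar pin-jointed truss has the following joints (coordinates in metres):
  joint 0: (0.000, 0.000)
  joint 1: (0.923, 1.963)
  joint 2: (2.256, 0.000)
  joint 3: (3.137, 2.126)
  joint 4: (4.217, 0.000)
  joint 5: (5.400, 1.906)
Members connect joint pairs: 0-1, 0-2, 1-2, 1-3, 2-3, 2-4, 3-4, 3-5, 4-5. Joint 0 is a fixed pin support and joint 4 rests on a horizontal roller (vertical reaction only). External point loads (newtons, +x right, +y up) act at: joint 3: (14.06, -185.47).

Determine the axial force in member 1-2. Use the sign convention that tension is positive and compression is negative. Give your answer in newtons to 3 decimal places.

N=6 nodes, M=9 members, R=3 reactions → 2N=12, M+R=12
member 0 (0-1): L=2.1692, (cx,cy)=(0.4255,0.9050)
member 1 (0-2): L=2.2560, (cx,cy)=(1.0000,0.0000)
member 2 (1-2): L=2.3728, (cx,cy)=(0.5618,-0.8273)
member 3 (1-3): L=2.2200, (cx,cy)=(0.9973,0.0734)
member 4 (2-3): L=2.3013, (cx,cy)=(0.3828,0.9238)
member 5 (2-4): L=1.9610, (cx,cy)=(1.0000,0.0000)
member 6 (3-4): L=2.3846, (cx,cy)=(0.4529,-0.8916)
member 7 (3-5): L=2.2737, (cx,cy)=(0.9953,-0.0968)
member 8 (4-5): L=2.2433, (cx,cy)=(0.5274,0.8496)
solve A·x = −loads:
  F[0-1] = -44.6560 N (compression)
  F[0-2] = +33.0615 N (tension)
  F[1-2] = +44.9121 N (tension)
  F[1-3] = -44.3519 N (compression)
  F[2-3] = -40.2190 N (compression)
  F[2-4] = +73.6891 N (tension)
  F[3-4] = -162.7022 N (compression)
  F[3-5] = +0.0000 N (tension)
  F[4-5] = -0.0000 N (compression)
  Rx@0 = -14.0600 N
  Ry@0 = +40.4117 N
  Ry@4 = +145.0583 N

44.912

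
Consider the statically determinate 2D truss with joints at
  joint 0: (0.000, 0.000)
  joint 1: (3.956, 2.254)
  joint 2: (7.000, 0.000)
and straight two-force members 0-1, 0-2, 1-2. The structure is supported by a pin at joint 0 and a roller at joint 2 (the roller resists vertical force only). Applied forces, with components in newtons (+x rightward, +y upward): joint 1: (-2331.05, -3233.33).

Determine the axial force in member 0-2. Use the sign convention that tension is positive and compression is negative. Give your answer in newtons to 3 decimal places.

N=3 nodes, M=3 members, R=3 reactions → 2N=6, M+R=6
member 0 (0-1): L=4.5531, (cx,cy)=(0.8689,0.4951)
member 1 (0-2): L=7.0000, (cx,cy)=(1.0000,0.0000)
member 2 (1-2): L=3.7877, (cx,cy)=(0.8037,-0.5951)
solve A·x = −loads:
  F[0-1] = -4356.3932 N (compression)
  F[0-2] = +1454.0640 N (tension)
  F[1-2] = -1809.3023 N (compression)
  Rx@0 = +2331.0500 N
  Ry@0 = +2156.6347 N
  Ry@2 = +1076.6953 N

1454.064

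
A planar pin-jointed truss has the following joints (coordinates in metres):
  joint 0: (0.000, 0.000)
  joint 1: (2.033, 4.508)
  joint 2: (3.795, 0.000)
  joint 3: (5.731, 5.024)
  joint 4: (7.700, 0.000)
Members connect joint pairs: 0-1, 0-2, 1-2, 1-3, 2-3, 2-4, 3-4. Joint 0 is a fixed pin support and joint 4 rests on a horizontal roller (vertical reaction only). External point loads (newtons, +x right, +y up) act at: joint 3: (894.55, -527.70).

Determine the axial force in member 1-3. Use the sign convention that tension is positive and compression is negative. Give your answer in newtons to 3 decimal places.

N=5 nodes, M=7 members, R=3 reactions → 2N=10, M+R=10
member 0 (0-1): L=4.9452, (cx,cy)=(0.4111,0.9116)
member 1 (0-2): L=3.7950, (cx,cy)=(1.0000,0.0000)
member 2 (1-2): L=4.8401, (cx,cy)=(0.3640,-0.9314)
member 3 (1-3): L=3.7338, (cx,cy)=(0.9904,0.1382)
member 4 (2-3): L=5.3841, (cx,cy)=(0.3596,0.9331)
member 5 (2-4): L=3.9050, (cx,cy)=(1.0000,0.0000)
member 6 (3-4): L=5.3961, (cx,cy)=(0.3649,-0.9310)
solve A·x = −loads:
  F[0-1] = +492.2446 N (tension)
  F[0-2] = +692.1860 N (tension)
  F[1-2] = -428.1169 N (compression)
  F[1-3] = +361.6865 N (tension)
  F[2-3] = +427.3219 N (tension)
  F[2-4] = +382.6791 N (tension)
  F[3-4] = -1048.7363 N (compression)
  Rx@0 = -894.5500 N
  Ry@0 = -448.7244 N
  Ry@4 = +976.4244 N

361.686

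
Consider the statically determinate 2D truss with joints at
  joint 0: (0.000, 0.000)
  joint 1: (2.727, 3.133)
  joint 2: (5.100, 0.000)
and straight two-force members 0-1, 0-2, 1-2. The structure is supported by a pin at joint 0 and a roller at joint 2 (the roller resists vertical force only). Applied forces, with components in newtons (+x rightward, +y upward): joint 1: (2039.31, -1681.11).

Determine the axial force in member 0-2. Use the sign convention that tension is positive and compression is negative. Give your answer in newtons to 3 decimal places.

1629.724

N=3 nodes, M=3 members, R=3 reactions → 2N=6, M+R=6
member 0 (0-1): L=4.1536, (cx,cy)=(0.6565,0.7543)
member 1 (0-2): L=5.1000, (cx,cy)=(1.0000,0.0000)
member 2 (1-2): L=3.9302, (cx,cy)=(0.6038,-0.7972)
solve A·x = −loads:
  F[0-1] = +623.8529 N (tension)
  F[0-2] = +1629.7242 N (tension)
  F[1-2] = -2699.2052 N (compression)
  Rx@0 = -2039.3100 N
  Ry@0 = -470.5655 N
  Ry@2 = +2151.6755 N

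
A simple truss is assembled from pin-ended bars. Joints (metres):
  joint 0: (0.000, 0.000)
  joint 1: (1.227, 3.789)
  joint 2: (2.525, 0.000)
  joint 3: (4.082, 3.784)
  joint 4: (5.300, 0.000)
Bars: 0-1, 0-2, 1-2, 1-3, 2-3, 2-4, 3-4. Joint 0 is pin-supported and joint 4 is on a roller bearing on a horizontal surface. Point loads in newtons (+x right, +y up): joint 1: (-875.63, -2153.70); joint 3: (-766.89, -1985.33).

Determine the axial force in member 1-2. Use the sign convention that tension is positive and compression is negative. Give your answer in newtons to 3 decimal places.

1196.772

N=5 nodes, M=7 members, R=3 reactions → 2N=10, M+R=10
member 0 (0-1): L=3.9827, (cx,cy)=(0.3081,0.9514)
member 1 (0-2): L=2.5250, (cx,cy)=(1.0000,0.0000)
member 2 (1-2): L=4.0052, (cx,cy)=(0.3241,-0.9460)
member 3 (1-3): L=2.8550, (cx,cy)=(1.0000,-0.0018)
member 4 (2-3): L=4.0918, (cx,cy)=(0.3805,0.9248)
member 5 (2-4): L=2.7750, (cx,cy)=(1.0000,0.0000)
member 6 (3-4): L=3.9752, (cx,cy)=(0.3064,-0.9519)
solve A·x = −loads:
  F[0-1] = -3452.8174 N (compression)
  F[0-2] = -578.7726 N (compression)
  F[1-2] = +1196.7724 N (tension)
  F[1-3] = -575.9704 N (compression)
  F[2-3] = -1224.2788 N (compression)
  F[2-4] = +274.9375 N (tension)
  F[3-4] = -897.3155 N (compression)
  Rx@0 = +1642.5200 N
  Ry@0 = +3284.8728 N
  Ry@4 = +854.1572 N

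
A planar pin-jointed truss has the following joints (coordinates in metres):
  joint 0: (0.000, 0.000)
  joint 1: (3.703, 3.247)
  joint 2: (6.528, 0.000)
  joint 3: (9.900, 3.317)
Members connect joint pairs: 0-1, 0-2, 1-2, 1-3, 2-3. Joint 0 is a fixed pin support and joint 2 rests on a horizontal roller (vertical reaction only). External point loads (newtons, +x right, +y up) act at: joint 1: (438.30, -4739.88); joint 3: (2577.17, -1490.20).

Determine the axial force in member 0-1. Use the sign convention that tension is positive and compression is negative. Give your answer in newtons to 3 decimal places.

373.251

N=4 nodes, M=5 members, R=3 reactions → 2N=8, M+R=8
member 0 (0-1): L=4.9250, (cx,cy)=(0.7519,0.6593)
member 1 (0-2): L=6.5280, (cx,cy)=(1.0000,0.0000)
member 2 (1-2): L=4.3039, (cx,cy)=(0.6564,-0.7544)
member 3 (1-3): L=6.1974, (cx,cy)=(0.9999,0.0113)
member 4 (2-3): L=4.7300, (cx,cy)=(0.7129,0.7013)
solve A·x = −loads:
  F[0-1] = +373.2510 N (tension)
  F[0-2] = +2734.8284 N (tension)
  F[1-2] = -6546.9288 N (compression)
  F[1-3] = +4139.8790 N (tension)
  F[2-3] = -2191.6845 N (compression)
  Rx@0 = -3015.4700 N
  Ry@0 = -246.0825 N
  Ry@2 = +6476.1625 N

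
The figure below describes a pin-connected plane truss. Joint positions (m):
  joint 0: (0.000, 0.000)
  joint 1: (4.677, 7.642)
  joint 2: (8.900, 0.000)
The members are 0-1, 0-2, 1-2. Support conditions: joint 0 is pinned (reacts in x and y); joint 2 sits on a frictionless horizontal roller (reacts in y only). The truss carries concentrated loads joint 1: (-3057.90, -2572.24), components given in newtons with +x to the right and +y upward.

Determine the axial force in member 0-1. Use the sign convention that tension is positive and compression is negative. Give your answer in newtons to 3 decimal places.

N=3 nodes, M=3 members, R=3 reactions → 2N=6, M+R=6
member 0 (0-1): L=8.9596, (cx,cy)=(0.5220,0.8529)
member 1 (0-2): L=8.9000, (cx,cy)=(1.0000,0.0000)
member 2 (1-2): L=8.7312, (cx,cy)=(0.4837,-0.8753)
solve A·x = −loads:
  F[0-1] = -4509.3283 N (compression)
  F[0-2] = -703.9868 N (compression)
  F[1-2] = +1455.5177 N (tension)
  Rx@0 = +3057.9000 N
  Ry@0 = +3846.1844 N
  Ry@2 = -1273.9444 N

-4509.328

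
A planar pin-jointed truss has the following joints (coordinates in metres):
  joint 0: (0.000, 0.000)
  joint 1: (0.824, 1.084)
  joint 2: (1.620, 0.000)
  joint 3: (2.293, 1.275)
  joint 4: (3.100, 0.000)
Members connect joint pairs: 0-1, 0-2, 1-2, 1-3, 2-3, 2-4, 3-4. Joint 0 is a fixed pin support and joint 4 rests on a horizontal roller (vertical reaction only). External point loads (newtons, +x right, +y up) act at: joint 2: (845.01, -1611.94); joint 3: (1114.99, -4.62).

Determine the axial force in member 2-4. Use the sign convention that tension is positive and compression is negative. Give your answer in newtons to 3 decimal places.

N=5 nodes, M=7 members, R=3 reactions → 2N=10, M+R=10
member 0 (0-1): L=1.3616, (cx,cy)=(0.6052,0.7961)
member 1 (0-2): L=1.6200, (cx,cy)=(1.0000,0.0000)
member 2 (1-2): L=1.3449, (cx,cy)=(0.5919,-0.8060)
member 3 (1-3): L=1.4814, (cx,cy)=(0.9917,0.1289)
member 4 (2-3): L=1.4417, (cx,cy)=(0.4668,0.8844)
member 5 (2-4): L=1.4800, (cx,cy)=(1.0000,0.0000)
member 6 (3-4): L=1.5089, (cx,cy)=(0.5348,-0.8450)
solve A·x = −loads:
  F[0-1] = -392.1458 N (compression)
  F[0-2] = +2197.3101 N (tension)
  F[1-2] = +318.6180 N (tension)
  F[1-3] = -429.4783 N (compression)
  F[2-3] = +1532.3217 N (tension)
  F[2-4] = +825.5898 N (tension)
  F[3-4] = -1543.6907 N (compression)
  Rx@0 = -1960.0000 N
  Ry@0 = +312.1894 N
  Ry@4 = +1304.3706 N

825.590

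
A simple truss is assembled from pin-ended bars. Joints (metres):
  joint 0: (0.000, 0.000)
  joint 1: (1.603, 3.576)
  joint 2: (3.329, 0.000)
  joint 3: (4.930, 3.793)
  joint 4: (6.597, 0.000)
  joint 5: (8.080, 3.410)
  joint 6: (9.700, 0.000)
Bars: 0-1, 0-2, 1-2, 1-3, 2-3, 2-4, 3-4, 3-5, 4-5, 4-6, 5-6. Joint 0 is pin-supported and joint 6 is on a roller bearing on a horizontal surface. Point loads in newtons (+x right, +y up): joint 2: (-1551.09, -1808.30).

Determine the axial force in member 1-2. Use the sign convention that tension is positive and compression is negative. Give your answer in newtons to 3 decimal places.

N=7 nodes, M=11 members, R=3 reactions → 2N=14, M+R=14
member 0 (0-1): L=3.9188, (cx,cy)=(0.4090,0.9125)
member 1 (0-2): L=3.3290, (cx,cy)=(1.0000,0.0000)
member 2 (1-2): L=3.9707, (cx,cy)=(0.4347,-0.9006)
member 3 (1-3): L=3.3341, (cx,cy)=(0.9979,0.0651)
member 4 (2-3): L=4.1170, (cx,cy)=(0.3889,0.9213)
member 5 (2-4): L=3.2680, (cx,cy)=(1.0000,0.0000)
member 6 (3-4): L=4.1432, (cx,cy)=(0.4024,-0.9155)
member 7 (3-5): L=3.1732, (cx,cy)=(0.9927,-0.1207)
member 8 (4-5): L=3.7185, (cx,cy)=(0.3988,0.9170)
member 9 (4-6): L=3.1030, (cx,cy)=(1.0000,0.0000)
member 10 (5-6): L=3.7752, (cx,cy)=(0.4291,-0.9033)
solve A·x = −loads:
  F[0-1] = -1301.5698 N (compression)
  F[0-2] = -1018.6847 N (compression)
  F[1-2] = +1241.1748 N (tension)
  F[1-3] = -1074.1951 N (compression)
  F[2-3] = +749.5080 N (tension)
  F[2-4] = +780.4554 N (tension)
  F[3-4] = -606.6568 N (compression)
  F[3-5] = -540.3169 N (compression)
  F[4-5] = +605.6342 N (tension)
  F[4-6] = +294.8310 N (tension)
  F[5-6] = -687.0743 N (compression)
  Rx@0 = +1551.0900 N
  Ry@0 = +1187.6989 N
  Ry@6 = +620.6011 N

1241.175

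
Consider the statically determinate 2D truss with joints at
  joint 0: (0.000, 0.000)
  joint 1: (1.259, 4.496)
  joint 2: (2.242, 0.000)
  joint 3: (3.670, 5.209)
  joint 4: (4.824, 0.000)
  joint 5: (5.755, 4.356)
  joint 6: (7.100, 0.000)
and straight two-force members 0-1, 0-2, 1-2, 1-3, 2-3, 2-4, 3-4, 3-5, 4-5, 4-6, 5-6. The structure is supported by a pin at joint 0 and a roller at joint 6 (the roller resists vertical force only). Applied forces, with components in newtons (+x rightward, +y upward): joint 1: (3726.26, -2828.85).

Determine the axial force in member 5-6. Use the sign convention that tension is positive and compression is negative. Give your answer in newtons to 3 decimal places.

N=7 nodes, M=11 members, R=3 reactions → 2N=14, M+R=14
member 0 (0-1): L=4.6690, (cx,cy)=(0.2697,0.9630)
member 1 (0-2): L=2.2420, (cx,cy)=(1.0000,0.0000)
member 2 (1-2): L=4.6022, (cx,cy)=(0.2136,-0.9769)
member 3 (1-3): L=2.5142, (cx,cy)=(0.9589,0.2836)
member 4 (2-3): L=5.4012, (cx,cy)=(0.2644,0.9644)
member 5 (2-4): L=2.5820, (cx,cy)=(1.0000,0.0000)
member 6 (3-4): L=5.3353, (cx,cy)=(0.2163,-0.9763)
member 7 (3-5): L=2.2527, (cx,cy)=(0.9255,-0.3787)
member 8 (4-5): L=4.4544, (cx,cy)=(0.2090,0.9779)
member 9 (4-6): L=2.2760, (cx,cy)=(1.0000,0.0000)
member 10 (5-6): L=4.5589, (cx,cy)=(0.2950,-0.9555)
solve A·x = −loads:
  F[0-1] = +33.6335 N (tension)
  F[0-2] = +3717.1906 N (tension)
  F[1-2] = -3807.8644 N (compression)
  F[1-3] = -3028.1740 N (compression)
  F[2-3] = +3857.2417 N (tension)
  F[2-4] = +1884.0555 N (tension)
  F[3-4] = -2354.5339 N (compression)
  F[3-5] = -1485.3825 N (compression)
  F[4-5] = +2350.7153 N (tension)
  F[4-6] = +883.4629 N (tension)
  F[5-6] = -2994.5263 N (compression)
  Rx@0 = -3726.2600 N
  Ry@0 = -32.3876 N
  Ry@6 = +2861.2376 N

-2994.526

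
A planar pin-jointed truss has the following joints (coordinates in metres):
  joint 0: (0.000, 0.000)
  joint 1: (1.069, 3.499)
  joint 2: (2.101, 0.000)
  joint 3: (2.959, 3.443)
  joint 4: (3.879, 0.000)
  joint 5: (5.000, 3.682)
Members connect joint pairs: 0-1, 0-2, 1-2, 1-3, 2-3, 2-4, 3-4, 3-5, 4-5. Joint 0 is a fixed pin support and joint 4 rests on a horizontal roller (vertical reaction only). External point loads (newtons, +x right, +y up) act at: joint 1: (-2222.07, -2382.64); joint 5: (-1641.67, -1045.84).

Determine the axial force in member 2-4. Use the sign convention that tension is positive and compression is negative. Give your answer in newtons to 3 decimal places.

-922.319

N=6 nodes, M=9 members, R=3 reactions → 2N=12, M+R=12
member 0 (0-1): L=3.6587, (cx,cy)=(0.2922,0.9564)
member 1 (0-2): L=2.1010, (cx,cy)=(1.0000,0.0000)
member 2 (1-2): L=3.6480, (cx,cy)=(0.2829,-0.9592)
member 3 (1-3): L=1.8908, (cx,cy)=(0.9996,-0.0296)
member 4 (2-3): L=3.5483, (cx,cy)=(0.2418,0.9703)
member 5 (2-4): L=1.7780, (cx,cy)=(1.0000,0.0000)
member 6 (3-4): L=3.5638, (cx,cy)=(0.2582,-0.9661)
member 7 (3-5): L=2.0549, (cx,cy)=(0.9932,0.1163)
member 8 (4-5): L=3.8489, (cx,cy)=(0.2913,0.9566)
solve A·x = −loads:
  F[0-1] = -5213.9885 N (compression)
  F[0-2] = -2340.2970 N (compression)
  F[1-2] = +2716.8749 N (tension)
  F[1-3] = -69.9899 N (compression)
  F[2-3] = -2685.5902 N (compression)
  F[2-4] = -922.3187 N (compression)
  F[3-4] = +2528.8569 N (tension)
  F[3-5] = -1381.5557 N (compression)
  F[4-5] = -925.2732 N (compression)
  Rx@0 = +3863.7400 N
  Ry@0 = +4986.4614 N
  Ry@4 = -1557.9814 N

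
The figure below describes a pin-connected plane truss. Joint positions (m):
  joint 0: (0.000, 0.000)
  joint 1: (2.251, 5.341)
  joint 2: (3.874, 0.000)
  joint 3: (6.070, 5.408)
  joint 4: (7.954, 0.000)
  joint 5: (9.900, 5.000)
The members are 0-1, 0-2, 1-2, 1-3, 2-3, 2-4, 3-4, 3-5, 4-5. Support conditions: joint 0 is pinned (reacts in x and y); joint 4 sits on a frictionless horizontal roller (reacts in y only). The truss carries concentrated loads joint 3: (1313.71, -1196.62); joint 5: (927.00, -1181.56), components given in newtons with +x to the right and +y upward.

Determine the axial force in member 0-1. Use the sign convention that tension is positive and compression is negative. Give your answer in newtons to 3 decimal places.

N=6 nodes, M=9 members, R=3 reactions → 2N=12, M+R=12
member 0 (0-1): L=5.7960, (cx,cy)=(0.3884,0.9215)
member 1 (0-2): L=3.8740, (cx,cy)=(1.0000,0.0000)
member 2 (1-2): L=5.5822, (cx,cy)=(0.2907,-0.9568)
member 3 (1-3): L=3.8196, (cx,cy)=(0.9998,0.0175)
member 4 (2-3): L=5.8369, (cx,cy)=(0.3762,0.9265)
member 5 (2-4): L=4.0800, (cx,cy)=(1.0000,0.0000)
member 6 (3-4): L=5.7268, (cx,cy)=(0.3290,-0.9443)
member 7 (3-5): L=3.8517, (cx,cy)=(0.9944,-0.1059)
member 8 (4-5): L=5.3653, (cx,cy)=(0.3627,0.9319)
solve A·x = −loads:
  F[0-1] = +1607.7797 N (tension)
  F[0-2] = +1616.2914 N (tension)
  F[1-2] = -1528.8669 N (compression)
  F[1-3] = +1069.0983 N (tension)
  F[2-3] = +1578.8211 N (tension)
  F[2-4] = +577.7764 N (tension)
  F[3-4] = -2986.2766 N (compression)
  F[3-5] = +1339.1868 N (tension)
  F[4-5] = -1115.6723 N (compression)
  Rx@0 = -2240.7100 N
  Ry@0 = -1481.5725 N
  Ry@4 = +3859.7525 N

1607.780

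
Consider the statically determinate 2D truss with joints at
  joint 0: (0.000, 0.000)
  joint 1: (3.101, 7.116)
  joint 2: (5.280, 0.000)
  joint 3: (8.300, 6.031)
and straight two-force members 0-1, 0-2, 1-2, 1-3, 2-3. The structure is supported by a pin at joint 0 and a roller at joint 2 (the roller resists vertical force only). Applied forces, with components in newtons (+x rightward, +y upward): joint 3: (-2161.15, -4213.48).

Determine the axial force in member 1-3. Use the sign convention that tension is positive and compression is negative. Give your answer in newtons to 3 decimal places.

N=4 nodes, M=5 members, R=3 reactions → 2N=8, M+R=8
member 0 (0-1): L=7.7623, (cx,cy)=(0.3995,0.9167)
member 1 (0-2): L=5.2800, (cx,cy)=(1.0000,0.0000)
member 2 (1-2): L=7.4421, (cx,cy)=(0.2928,-0.9562)
member 3 (1-3): L=5.3110, (cx,cy)=(0.9789,-0.2043)
member 4 (2-3): L=6.7449, (cx,cy)=(0.4477,0.8942)
solve A·x = −loads:
  F[0-1] = -63.8766 N (compression)
  F[0-2] = -2135.6317 N (compression)
  F[1-2] = +71.3724 N (tension)
  F[1-3] = -47.4156 N (compression)
  F[2-3] = -4723.0539 N (compression)
  Rx@0 = +2161.1500 N
  Ry@0 = +58.5580 N
  Ry@2 = +4154.9220 N

-47.416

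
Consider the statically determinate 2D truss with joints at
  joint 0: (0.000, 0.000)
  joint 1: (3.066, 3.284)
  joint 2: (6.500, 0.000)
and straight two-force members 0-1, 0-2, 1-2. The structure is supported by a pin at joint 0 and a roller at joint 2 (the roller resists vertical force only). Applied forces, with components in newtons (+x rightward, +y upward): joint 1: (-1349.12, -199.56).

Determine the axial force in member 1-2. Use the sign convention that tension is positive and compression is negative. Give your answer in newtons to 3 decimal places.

850.017

N=3 nodes, M=3 members, R=3 reactions → 2N=6, M+R=6
member 0 (0-1): L=4.4928, (cx,cy)=(0.6824,0.7310)
member 1 (0-2): L=6.5000, (cx,cy)=(1.0000,0.0000)
member 2 (1-2): L=4.7515, (cx,cy)=(0.7227,-0.6911)
solve A·x = −loads:
  F[0-1] = -1076.7416 N (compression)
  F[0-2] = -614.3200 N (compression)
  F[1-2] = +850.0170 N (tension)
  Rx@0 = +1349.1200 N
  Ry@0 = +787.0460 N
  Ry@2 = -587.4860 N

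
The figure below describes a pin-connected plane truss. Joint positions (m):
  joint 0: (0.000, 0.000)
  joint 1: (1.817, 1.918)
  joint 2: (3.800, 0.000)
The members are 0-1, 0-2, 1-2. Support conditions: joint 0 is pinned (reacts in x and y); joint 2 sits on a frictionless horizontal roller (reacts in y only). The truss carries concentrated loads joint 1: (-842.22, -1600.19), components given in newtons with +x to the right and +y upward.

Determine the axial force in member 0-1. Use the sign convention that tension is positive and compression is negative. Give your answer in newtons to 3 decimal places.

-1735.828

N=3 nodes, M=3 members, R=3 reactions → 2N=6, M+R=6
member 0 (0-1): L=2.6420, (cx,cy)=(0.6877,0.7260)
member 1 (0-2): L=3.8000, (cx,cy)=(1.0000,0.0000)
member 2 (1-2): L=2.7588, (cx,cy)=(0.7188,-0.6952)
solve A·x = −loads:
  F[0-1] = -1735.8276 N (compression)
  F[0-2] = +351.5679 N (tension)
  F[1-2] = -489.1114 N (compression)
  Rx@0 = +842.2200 N
  Ry@0 = +1260.1460 N
  Ry@2 = +340.0440 N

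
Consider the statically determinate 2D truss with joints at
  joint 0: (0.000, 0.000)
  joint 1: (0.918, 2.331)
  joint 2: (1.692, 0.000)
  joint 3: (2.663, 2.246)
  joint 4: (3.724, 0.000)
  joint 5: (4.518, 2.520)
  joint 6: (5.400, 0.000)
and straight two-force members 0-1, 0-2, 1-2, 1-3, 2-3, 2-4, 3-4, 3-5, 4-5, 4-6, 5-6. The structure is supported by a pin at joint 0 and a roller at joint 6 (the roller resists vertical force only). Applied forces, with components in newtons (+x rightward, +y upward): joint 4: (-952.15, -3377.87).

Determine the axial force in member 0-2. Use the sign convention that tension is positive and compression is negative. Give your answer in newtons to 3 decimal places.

N=7 nodes, M=11 members, R=3 reactions → 2N=14, M+R=14
member 0 (0-1): L=2.5053, (cx,cy)=(0.3664,0.9304)
member 1 (0-2): L=1.6920, (cx,cy)=(1.0000,0.0000)
member 2 (1-2): L=2.4561, (cx,cy)=(0.3151,-0.9490)
member 3 (1-3): L=1.7471, (cx,cy)=(0.9988,-0.0487)
member 4 (2-3): L=2.4469, (cx,cy)=(0.3968,0.9179)
member 5 (2-4): L=2.0320, (cx,cy)=(1.0000,0.0000)
member 6 (3-4): L=2.4840, (cx,cy)=(0.4271,-0.9042)
member 7 (3-5): L=1.8751, (cx,cy)=(0.9893,0.1461)
member 8 (4-5): L=2.6421, (cx,cy)=(0.3005,0.9538)
member 9 (4-6): L=1.6760, (cx,cy)=(1.0000,0.0000)
member 10 (5-6): L=2.6699, (cx,cy)=(0.3304,-0.9439)
solve A·x = −loads:
  F[0-1] = -1126.7621 N (compression)
  F[0-2] = -539.2702 N (compression)
  F[1-2] = +1144.3756 N (tension)
  F[1-3] = -774.4220 N (compression)
  F[2-3] = -1183.2189 N (compression)
  F[2-4] = +290.8886 N (tension)
  F[3-4] = +894.0360 N (tension)
  F[3-5] = -1642.5425 N (compression)
  F[4-5] = +2694.0190 N (tension)
  F[4-6] = +815.3177 N (tension)
  F[5-6] = -2468.0390 N (compression)
  Rx@0 = +952.1500 N
  Ry@0 = +1048.3908 N
  Ry@6 = +2329.4792 N

-539.270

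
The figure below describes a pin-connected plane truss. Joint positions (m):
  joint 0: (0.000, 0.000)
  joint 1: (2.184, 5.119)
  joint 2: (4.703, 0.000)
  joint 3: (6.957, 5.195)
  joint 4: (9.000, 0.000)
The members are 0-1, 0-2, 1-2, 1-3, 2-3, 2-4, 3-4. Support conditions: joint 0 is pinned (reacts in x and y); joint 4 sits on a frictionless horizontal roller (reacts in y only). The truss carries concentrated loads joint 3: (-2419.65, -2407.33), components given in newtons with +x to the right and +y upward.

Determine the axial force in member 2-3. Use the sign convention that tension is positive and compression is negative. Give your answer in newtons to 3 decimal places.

-2087.411

N=5 nodes, M=7 members, R=3 reactions → 2N=10, M+R=10
member 0 (0-1): L=5.5654, (cx,cy)=(0.3924,0.9198)
member 1 (0-2): L=4.7030, (cx,cy)=(1.0000,0.0000)
member 2 (1-2): L=5.7052, (cx,cy)=(0.4415,-0.8972)
member 3 (1-3): L=4.7736, (cx,cy)=(0.9999,0.0159)
member 4 (2-3): L=5.6629, (cx,cy)=(0.3980,0.9174)
member 5 (2-4): L=4.2970, (cx,cy)=(1.0000,0.0000)
member 6 (3-4): L=5.5823, (cx,cy)=(0.3660,-0.9306)
solve A·x = −loads:
  F[0-1] = -2112.6018 N (compression)
  F[0-2] = -1590.6176 N (compression)
  F[1-2] = +2134.2296 N (tension)
  F[1-3] = -1771.5739 N (compression)
  F[2-3] = -2087.4112 N (compression)
  F[2-4] = +182.5488 N (tension)
  F[3-4] = -498.7953 N (compression)
  Rx@0 = +2419.6500 N
  Ry@0 = +1943.1397 N
  Ry@4 = +464.1903 N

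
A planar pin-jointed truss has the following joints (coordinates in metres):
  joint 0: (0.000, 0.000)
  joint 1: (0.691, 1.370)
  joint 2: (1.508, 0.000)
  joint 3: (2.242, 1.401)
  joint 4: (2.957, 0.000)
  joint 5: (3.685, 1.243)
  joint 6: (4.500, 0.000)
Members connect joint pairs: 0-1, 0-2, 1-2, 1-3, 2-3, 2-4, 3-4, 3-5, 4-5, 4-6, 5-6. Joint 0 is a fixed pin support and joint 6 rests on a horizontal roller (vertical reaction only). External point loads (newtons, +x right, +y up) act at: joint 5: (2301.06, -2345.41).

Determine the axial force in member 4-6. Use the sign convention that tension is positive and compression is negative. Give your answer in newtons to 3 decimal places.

N=7 nodes, M=11 members, R=3 reactions → 2N=14, M+R=14
member 0 (0-1): L=1.5344, (cx,cy)=(0.4503,0.8929)
member 1 (0-2): L=1.5080, (cx,cy)=(1.0000,0.0000)
member 2 (1-2): L=1.5951, (cx,cy)=(0.5122,-0.8589)
member 3 (1-3): L=1.5513, (cx,cy)=(0.9998,0.0200)
member 4 (2-3): L=1.5816, (cx,cy)=(0.4641,0.8858)
member 5 (2-4): L=1.4490, (cx,cy)=(1.0000,0.0000)
member 6 (3-4): L=1.5729, (cx,cy)=(0.4546,-0.8907)
member 7 (3-5): L=1.4516, (cx,cy)=(0.9941,-0.1088)
member 8 (4-5): L=1.4405, (cx,cy)=(0.5054,0.8629)
member 9 (4-6): L=1.5430, (cx,cy)=(1.0000,0.0000)
member 10 (5-6): L=1.4864, (cx,cy)=(0.5483,-0.8363)
solve A·x = −loads:
  F[0-1] = +236.1229 N (tension)
  F[0-2] = +2194.7246 N (tension)
  F[1-2] = -240.1293 N (compression)
  F[1-3] = +229.3728 N (tension)
  F[2-3] = +232.8311 N (tension)
  F[2-4] = +1963.6813 N (tension)
  F[3-4] = -294.6300 N (compression)
  F[3-5] = +474.1265 N (tension)
  F[4-5] = +304.1266 N (tension)
  F[4-6] = +1676.0505 N (tension)
  F[5-6] = -3056.7103 N (compression)
  Rx@0 = -2301.0600 N
  Ry@0 = -210.8241 N
  Ry@6 = +2556.2341 N

1676.051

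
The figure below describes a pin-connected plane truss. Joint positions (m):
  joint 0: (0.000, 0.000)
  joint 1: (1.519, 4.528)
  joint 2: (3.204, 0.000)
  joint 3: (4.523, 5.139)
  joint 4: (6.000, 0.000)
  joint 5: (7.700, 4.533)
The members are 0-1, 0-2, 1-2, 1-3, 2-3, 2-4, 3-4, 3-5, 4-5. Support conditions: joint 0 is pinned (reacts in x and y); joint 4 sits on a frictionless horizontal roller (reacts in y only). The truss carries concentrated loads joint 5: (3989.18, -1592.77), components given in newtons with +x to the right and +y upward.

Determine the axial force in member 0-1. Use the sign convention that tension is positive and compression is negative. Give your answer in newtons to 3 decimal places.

3654.893

N=6 nodes, M=9 members, R=3 reactions → 2N=12, M+R=12
member 0 (0-1): L=4.7760, (cx,cy)=(0.3180,0.9481)
member 1 (0-2): L=3.2040, (cx,cy)=(1.0000,0.0000)
member 2 (1-2): L=4.8314, (cx,cy)=(0.3488,-0.9372)
member 3 (1-3): L=3.0655, (cx,cy)=(0.9799,0.1993)
member 4 (2-3): L=5.3056, (cx,cy)=(0.2486,0.9686)
member 5 (2-4): L=2.7960, (cx,cy)=(1.0000,0.0000)
member 6 (3-4): L=5.3470, (cx,cy)=(0.2762,-0.9611)
member 7 (3-5): L=3.2343, (cx,cy)=(0.9823,-0.1874)
member 8 (4-5): L=4.8413, (cx,cy)=(0.3511,0.9363)
solve A·x = −loads:
  F[0-1] = +3654.8930 N (tension)
  F[0-2] = +2826.7457 N (tension)
  F[1-2] = -3202.5827 N (compression)
  F[1-3] = +2326.0485 N (tension)
  F[2-3] = +3098.7829 N (tension)
  F[2-4] = +939.4244 N (tension)
  F[3-4] = -4454.8940 N (compression)
  F[3-5] = +4357.4919 N (tension)
  F[4-5] = -829.1135 N (compression)
  Rx@0 = -3989.1800 N
  Ry@0 = -3465.1103 N
  Ry@4 = +5057.8803 N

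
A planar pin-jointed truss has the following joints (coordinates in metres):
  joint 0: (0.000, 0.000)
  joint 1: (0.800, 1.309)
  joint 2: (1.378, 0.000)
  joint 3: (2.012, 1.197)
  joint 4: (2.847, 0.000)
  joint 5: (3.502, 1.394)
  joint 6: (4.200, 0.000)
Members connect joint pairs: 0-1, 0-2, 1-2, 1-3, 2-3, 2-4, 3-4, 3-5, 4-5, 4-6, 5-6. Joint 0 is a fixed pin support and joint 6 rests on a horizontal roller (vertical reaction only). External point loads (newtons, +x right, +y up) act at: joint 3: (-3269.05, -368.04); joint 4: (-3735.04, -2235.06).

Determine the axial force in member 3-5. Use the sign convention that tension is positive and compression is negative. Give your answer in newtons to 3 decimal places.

-793.019

N=7 nodes, M=11 members, R=3 reactions → 2N=14, M+R=14
member 0 (0-1): L=1.5341, (cx,cy)=(0.5215,0.8533)
member 1 (0-2): L=1.3780, (cx,cy)=(1.0000,0.0000)
member 2 (1-2): L=1.4309, (cx,cy)=(0.4039,-0.9148)
member 3 (1-3): L=1.2172, (cx,cy)=(0.9958,-0.0920)
member 4 (2-3): L=1.3545, (cx,cy)=(0.4681,0.8837)
member 5 (2-4): L=1.4690, (cx,cy)=(1.0000,0.0000)
member 6 (3-4): L=1.4595, (cx,cy)=(0.5721,-0.8202)
member 7 (3-5): L=1.5030, (cx,cy)=(0.9914,0.1311)
member 8 (4-5): L=1.5402, (cx,cy)=(0.4253,0.9051)
member 9 (4-6): L=1.3530, (cx,cy)=(1.0000,0.0000)
member 10 (5-6): L=1.5590, (cx,cy)=(0.4477,-0.8942)
solve A·x = −loads:
  F[0-1] = -2160.4280 N (compression)
  F[0-2] = -5877.4778 N (compression)
  F[1-2] = +2219.5029 N (tension)
  F[1-3] = -2031.7618 N (compression)
  F[2-3] = -2297.5903 N (compression)
  F[2-4] = -3905.5441 N (compression)
  F[3-4] = +1672.1464 N (tension)
  F[3-5] = -793.0194 N (compression)
  F[4-5] = +954.2095 N (tension)
  F[4-6] = +380.3854 N (tension)
  F[5-6] = -849.5928 N (compression)
  Rx@0 = +7004.0900 N
  Ry@0 = +1843.4192 N
  Ry@6 = +759.6808 N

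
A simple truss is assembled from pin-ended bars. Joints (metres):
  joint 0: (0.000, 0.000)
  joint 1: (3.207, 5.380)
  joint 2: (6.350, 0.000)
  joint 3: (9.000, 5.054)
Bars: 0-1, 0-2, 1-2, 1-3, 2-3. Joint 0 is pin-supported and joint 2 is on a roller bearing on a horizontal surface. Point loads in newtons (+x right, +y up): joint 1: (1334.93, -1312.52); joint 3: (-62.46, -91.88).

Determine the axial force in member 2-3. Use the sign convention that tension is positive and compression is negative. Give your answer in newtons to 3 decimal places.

-104.626

N=4 nodes, M=5 members, R=3 reactions → 2N=8, M+R=8
member 0 (0-1): L=6.2633, (cx,cy)=(0.5120,0.8590)
member 1 (0-2): L=6.3500, (cx,cy)=(1.0000,0.0000)
member 2 (1-2): L=6.2308, (cx,cy)=(0.5044,-0.8635)
member 3 (1-3): L=5.8022, (cx,cy)=(0.9984,-0.0562)
member 4 (2-3): L=5.7066, (cx,cy)=(0.4644,0.8856)
solve A·x = −loads:
  F[0-1] = +547.1646 N (tension)
  F[0-2] = +992.3062 N (tension)
  F[1-2] = -2063.5019 N (compression)
  F[1-3] = -13.8965 N (compression)
  F[2-3] = -104.6259 N (compression)
  Rx@0 = -1272.4700 N
  Ry@0 = -469.9972 N
  Ry@2 = +1874.3972 N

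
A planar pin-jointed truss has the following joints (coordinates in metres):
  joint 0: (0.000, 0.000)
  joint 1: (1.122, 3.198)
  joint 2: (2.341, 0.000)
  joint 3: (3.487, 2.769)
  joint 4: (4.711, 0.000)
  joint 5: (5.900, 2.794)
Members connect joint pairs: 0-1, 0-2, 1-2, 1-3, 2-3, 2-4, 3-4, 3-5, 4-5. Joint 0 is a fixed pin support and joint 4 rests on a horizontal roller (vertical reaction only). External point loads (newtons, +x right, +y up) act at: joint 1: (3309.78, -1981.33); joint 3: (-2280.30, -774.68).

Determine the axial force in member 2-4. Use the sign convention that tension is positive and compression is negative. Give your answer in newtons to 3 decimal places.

862.763

N=6 nodes, M=9 members, R=3 reactions → 2N=12, M+R=12
member 0 (0-1): L=3.3891, (cx,cy)=(0.3311,0.9436)
member 1 (0-2): L=2.3410, (cx,cy)=(1.0000,0.0000)
member 2 (1-2): L=3.4225, (cx,cy)=(0.3562,-0.9344)
member 3 (1-3): L=2.4036, (cx,cy)=(0.9839,-0.1785)
member 4 (2-3): L=2.9968, (cx,cy)=(0.3824,0.9240)
member 5 (2-4): L=2.3700, (cx,cy)=(1.0000,0.0000)
member 6 (3-4): L=3.0275, (cx,cy)=(0.4043,-0.9146)
member 7 (3-5): L=2.4131, (cx,cy)=(0.9999,0.0104)
member 8 (4-5): L=3.0365, (cx,cy)=(0.3916,0.9201)
solve A·x = −loads:
  F[0-1] = -852.2794 N (compression)
  F[0-2] = +1311.6357 N (tension)
  F[1-2] = -604.2135 N (compression)
  F[1-3] = -3431.8331 N (compression)
  F[2-3] = +611.0311 N (tension)
  F[2-4] = +862.7635 N (tension)
  F[3-4] = -2133.9749 N (compression)
  F[3-5] = -0.0000 N (compression)
  F[4-5] = +0.0000 N (tension)
  Rx@0 = -1029.4800 N
  Ry@0 = +804.2191 N
  Ry@4 = +1951.7909 N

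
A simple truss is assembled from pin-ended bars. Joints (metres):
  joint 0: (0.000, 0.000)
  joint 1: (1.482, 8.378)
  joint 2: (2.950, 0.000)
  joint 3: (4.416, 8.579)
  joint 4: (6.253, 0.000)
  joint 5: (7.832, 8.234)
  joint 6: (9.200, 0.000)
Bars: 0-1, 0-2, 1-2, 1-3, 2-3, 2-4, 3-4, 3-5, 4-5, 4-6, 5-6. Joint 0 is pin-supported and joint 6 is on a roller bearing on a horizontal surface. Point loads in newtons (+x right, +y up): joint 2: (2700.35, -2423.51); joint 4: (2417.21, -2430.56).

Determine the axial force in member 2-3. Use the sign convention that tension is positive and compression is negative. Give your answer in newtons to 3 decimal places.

N=7 nodes, M=11 members, R=3 reactions → 2N=14, M+R=14
member 0 (0-1): L=8.5081, (cx,cy)=(0.1742,0.9847)
member 1 (0-2): L=2.9500, (cx,cy)=(1.0000,0.0000)
member 2 (1-2): L=8.5056, (cx,cy)=(0.1726,-0.9850)
member 3 (1-3): L=2.9409, (cx,cy)=(0.9977,0.0683)
member 4 (2-3): L=8.7034, (cx,cy)=(0.1684,0.9857)
member 5 (2-4): L=3.3030, (cx,cy)=(1.0000,0.0000)
member 6 (3-4): L=8.7735, (cx,cy)=(0.2094,-0.9778)
member 7 (3-5): L=3.4334, (cx,cy)=(0.9949,-0.1005)
member 8 (4-5): L=8.3840, (cx,cy)=(0.1883,0.9821)
member 9 (4-6): L=2.9470, (cx,cy)=(1.0000,0.0000)
member 10 (5-6): L=8.3469, (cx,cy)=(0.1639,-0.9865)
solve A·x = −loads:
  F[0-1] = -2462.6255 N (compression)
  F[0-2] = +5546.5189 N (tension)
  F[1-2] = +2403.2402 N (tension)
  F[1-3] = -845.7150 N (compression)
  F[2-3] = +57.1506 N (tension)
  F[2-4] = +3251.3209 N (tension)
  F[3-4] = +89.5897 N (tension)
  F[3-5] = -857.2079 N (compression)
  F[4-5] = +2385.6473 N (tension)
  F[4-6] = +403.5703 N (tension)
  F[5-6] = -2462.3884 N (compression)
  Rx@0 = -5117.5600 N
  Ry@0 = +2424.9780 N
  Ry@6 = +2429.0920 N

57.151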